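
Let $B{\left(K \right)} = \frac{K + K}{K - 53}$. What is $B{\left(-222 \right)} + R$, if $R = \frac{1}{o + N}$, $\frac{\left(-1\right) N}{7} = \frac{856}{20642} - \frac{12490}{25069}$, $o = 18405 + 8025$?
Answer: $\frac{3036698199946919}{1880793779253400} \approx 1.6146$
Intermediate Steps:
$B{\left(K \right)} = \frac{2 K}{-53 + K}$
$o = 26430$
$N = \frac{827258306}{258737149}$ ($N = - 7 \left(\frac{856}{20642} - \frac{12490}{25069}\right) = - 7 \left(856 \cdot \frac{1}{20642} - \frac{12490}{25069}\right) = - 7 \left(\frac{428}{10321} - \frac{12490}{25069}\right) = \left(-7\right) \left(- \frac{118179758}{258737149}\right) = \frac{827258306}{258737149} \approx 3.1973$)
$R = \frac{258737149}{6839250106376}$ ($R = \frac{1}{26430 + \frac{827258306}{258737149}} = \frac{1}{\frac{6839250106376}{258737149}} = \frac{258737149}{6839250106376} \approx 3.7831 \cdot 10^{-5}$)
$B{\left(-222 \right)} + R = 2 \left(-222\right) \frac{1}{-53 - 222} + \frac{258737149}{6839250106376} = 2 \left(-222\right) \frac{1}{-275} + \frac{258737149}{6839250106376} = 2 \left(-222\right) \left(- \frac{1}{275}\right) + \frac{258737149}{6839250106376} = \frac{444}{275} + \frac{258737149}{6839250106376} = \frac{3036698199946919}{1880793779253400}$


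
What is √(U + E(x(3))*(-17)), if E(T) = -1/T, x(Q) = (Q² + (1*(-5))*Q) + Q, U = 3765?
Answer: √33834/3 ≈ 61.313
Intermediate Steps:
x(Q) = Q² - 4*Q (x(Q) = (Q² - 5*Q) + Q = Q² - 4*Q)
√(U + E(x(3))*(-17)) = √(3765 - 1/(3*(-4 + 3))*(-17)) = √(3765 - 1/(3*(-1))*(-17)) = √(3765 - 1/(-3)*(-17)) = √(3765 - 1*(-⅓)*(-17)) = √(3765 + (⅓)*(-17)) = √(3765 - 17/3) = √(11278/3) = √33834/3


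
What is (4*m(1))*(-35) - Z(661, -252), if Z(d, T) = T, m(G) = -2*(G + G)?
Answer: 812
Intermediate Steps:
m(G) = -4*G
(4*m(1))*(-35) - Z(661, -252) = (4*(-4*1))*(-35) - 1*(-252) = (4*(-4))*(-35) + 252 = -16*(-35) + 252 = 560 + 252 = 812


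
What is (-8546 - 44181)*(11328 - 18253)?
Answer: 365134475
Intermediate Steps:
(-8546 - 44181)*(11328 - 18253) = -52727*(-6925) = 365134475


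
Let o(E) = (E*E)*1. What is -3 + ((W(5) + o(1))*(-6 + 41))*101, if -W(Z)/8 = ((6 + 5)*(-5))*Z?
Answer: 7780532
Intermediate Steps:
o(E) = E**2 (o(E) = E**2*1 = E**2)
W(Z) = 440*Z (W(Z) = -8*(6 + 5)*(-5)*Z = -8*11*(-5)*Z = -(-440)*Z = 440*Z)
-3 + ((W(5) + o(1))*(-6 + 41))*101 = -3 + ((440*5 + 1**2)*(-6 + 41))*101 = -3 + ((2200 + 1)*35)*101 = -3 + (2201*35)*101 = -3 + 77035*101 = -3 + 7780535 = 7780532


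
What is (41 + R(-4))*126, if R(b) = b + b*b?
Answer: 6678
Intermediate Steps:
R(b) = b + b²
(41 + R(-4))*126 = (41 - 4*(1 - 4))*126 = (41 - 4*(-3))*126 = (41 + 12)*126 = 53*126 = 6678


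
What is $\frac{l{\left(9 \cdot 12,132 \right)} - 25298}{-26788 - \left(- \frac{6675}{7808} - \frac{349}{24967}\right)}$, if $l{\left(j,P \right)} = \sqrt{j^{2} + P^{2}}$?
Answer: $\frac{4931651216128}{5221945917051} - \frac{779769344 \sqrt{202}}{1740648639017} \approx 0.93804$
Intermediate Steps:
$l{\left(j,P \right)} = \sqrt{P^{2} + j^{2}}$
$\frac{l{\left(9 \cdot 12,132 \right)} - 25298}{-26788 - \left(- \frac{6675}{7808} - \frac{349}{24967}\right)} = \frac{\sqrt{132^{2} + \left(9 \cdot 12\right)^{2}} - 25298}{-26788 - \left(- \frac{6675}{7808} - \frac{349}{24967}\right)} = \frac{\sqrt{17424 + 108^{2}} - 25298}{-26788 - - \frac{169379717}{194942336}} = \frac{\sqrt{17424 + 11664} - 25298}{-26788 + \left(\frac{6675}{7808} + \frac{349}{24967}\right)} = \frac{\sqrt{29088} - 25298}{-26788 + \frac{169379717}{194942336}} = \frac{12 \sqrt{202} - 25298}{- \frac{5221945917051}{194942336}} = \left(-25298 + 12 \sqrt{202}\right) \left(- \frac{194942336}{5221945917051}\right) = \frac{4931651216128}{5221945917051} - \frac{779769344 \sqrt{202}}{1740648639017}$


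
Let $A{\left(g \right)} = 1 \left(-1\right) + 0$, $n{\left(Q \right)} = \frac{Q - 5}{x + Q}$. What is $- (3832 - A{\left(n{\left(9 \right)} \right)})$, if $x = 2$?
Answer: $-3833$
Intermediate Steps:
$n{\left(Q \right)} = \frac{-5 + Q}{2 + Q}$ ($n{\left(Q \right)} = \frac{Q - 5}{2 + Q} = \frac{-5 + Q}{2 + Q}$)
$A{\left(g \right)} = -1$ ($A{\left(g \right)} = -1 + 0 = -1$)
$- (3832 - A{\left(n{\left(9 \right)} \right)}) = - (3832 - -1) = - (3832 + 1) = \left(-1\right) 3833 = -3833$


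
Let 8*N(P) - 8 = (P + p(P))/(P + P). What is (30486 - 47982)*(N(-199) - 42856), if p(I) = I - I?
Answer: 1499579973/2 ≈ 7.4979e+8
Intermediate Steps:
p(I) = 0
N(P) = 17/16 (N(P) = 1 + ((P + 0)/(P + P))/8 = 1 + (P/((2*P)))/8 = 1 + (P*(1/(2*P)))/8 = 1 + (1/8)*(1/2) = 1 + 1/16 = 17/16)
(30486 - 47982)*(N(-199) - 42856) = (30486 - 47982)*(17/16 - 42856) = -17496*(-685679/16) = 1499579973/2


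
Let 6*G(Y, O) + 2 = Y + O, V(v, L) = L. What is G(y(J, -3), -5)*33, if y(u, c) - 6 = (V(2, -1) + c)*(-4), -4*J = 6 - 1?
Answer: 165/2 ≈ 82.500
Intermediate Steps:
J = -5/4 (J = -(6 - 1)/4 = -¼*5 = -5/4 ≈ -1.2500)
y(u, c) = 10 - 4*c (y(u, c) = 6 + (-1 + c)*(-4) = 6 + (4 - 4*c) = 10 - 4*c)
G(Y, O) = -⅓ + O/6 + Y/6 (G(Y, O) = -⅓ + (Y + O)/6 = -⅓ + (O + Y)/6 = -⅓ + (O/6 + Y/6) = -⅓ + O/6 + Y/6)
G(y(J, -3), -5)*33 = (-⅓ + (⅙)*(-5) + (10 - 4*(-3))/6)*33 = (-⅓ - ⅚ + (10 + 12)/6)*33 = (-⅓ - ⅚ + (⅙)*22)*33 = (-⅓ - ⅚ + 11/3)*33 = (5/2)*33 = 165/2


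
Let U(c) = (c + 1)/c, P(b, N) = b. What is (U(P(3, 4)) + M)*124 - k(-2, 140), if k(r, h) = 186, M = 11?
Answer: 4030/3 ≈ 1343.3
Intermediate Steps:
U(c) = (1 + c)/c
(U(P(3, 4)) + M)*124 - k(-2, 140) = ((1 + 3)/3 + 11)*124 - 1*186 = ((1/3)*4 + 11)*124 - 186 = (4/3 + 11)*124 - 186 = (37/3)*124 - 186 = 4588/3 - 186 = 4030/3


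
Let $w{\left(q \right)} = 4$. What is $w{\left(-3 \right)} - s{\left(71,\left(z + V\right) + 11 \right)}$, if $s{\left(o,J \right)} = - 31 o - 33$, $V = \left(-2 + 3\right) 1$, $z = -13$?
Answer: $2238$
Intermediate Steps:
$V = 1$ ($V = 1 \cdot 1 = 1$)
$s{\left(o,J \right)} = -33 - 31 o$
$w{\left(-3 \right)} - s{\left(71,\left(z + V\right) + 11 \right)} = 4 - \left(-33 - 2201\right) = 4 - -2234 = 4 + 2234 = 2238$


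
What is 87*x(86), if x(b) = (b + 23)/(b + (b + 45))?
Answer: 9483/217 ≈ 43.700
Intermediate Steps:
x(b) = (23 + b)/(45 + 2*b) (x(b) = (23 + b)/(b + (45 + b)) = (23 + b)/(45 + 2*b))
87*x(86) = 87*((23 + 86)/(45 + 2*86)) = 87*(109/(45 + 172)) = 87*(109/217) = 9483/217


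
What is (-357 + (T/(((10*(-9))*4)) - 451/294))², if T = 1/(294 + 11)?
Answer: 3720982161874593001/28946552040000 ≈ 1.2855e+5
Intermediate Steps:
T = 1/305 ≈ 0.0032787
(-357 + (T/(((10*(-9))*4)) - 451/294))² = (-357 + (1/(305*(((10*(-9))*4))) - 451/294))² = (-357 + (1/(305*((-90*4))) - 451*1/294))² = (-357 + ((1/305)/(-360) - 451/294))² = (-357 + ((1/305)*(-1/360) - 451/294))² = (-357 + (-1/109800 - 451/294))² = (-357 - 8253349/5380200)² = (-1928984749/5380200)² = 3720982161874593001/28946552040000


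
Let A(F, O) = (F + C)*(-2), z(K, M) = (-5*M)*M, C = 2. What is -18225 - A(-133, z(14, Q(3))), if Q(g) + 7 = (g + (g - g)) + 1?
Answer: -18487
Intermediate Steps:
Q(g) = -6 + g (Q(g) = -7 + ((g + (g - g)) + 1) = -7 + ((g + 0) + 1) = -7 + (g + 1) = -7 + (1 + g) = -6 + g)
z(K, M) = -5*M²
A(F, O) = -4 - 2*F (A(F, O) = (F + 2)*(-2) = (2 + F)*(-2) = -4 - 2*F)
-18225 - A(-133, z(14, Q(3))) = -18225 - (-4 - 2*(-133)) = -18225 - (-4 + 266) = -18225 - 1*262 = -18225 - 262 = -18487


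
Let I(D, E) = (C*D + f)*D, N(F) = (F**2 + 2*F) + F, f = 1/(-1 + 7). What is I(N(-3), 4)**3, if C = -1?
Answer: 0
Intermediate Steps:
f = 1/6 ≈ 0.16667
N(F) = F**2 + 3*F
I(D, E) = D*(1/6 - D) (I(D, E) = (-D + 1/6)*D = (1/6 - D)*D = D*(1/6 - D))
I(N(-3), 4)**3 = ((-3*(3 - 3))*(1/6 - (-3)*(3 - 3)))**3 = ((-3*0)*(1/6 - (-3)*0))**3 = (0*(1/6 - 1*0))**3 = (0*(1/6 + 0))**3 = (0*(1/6))**3 = 0**3 = 0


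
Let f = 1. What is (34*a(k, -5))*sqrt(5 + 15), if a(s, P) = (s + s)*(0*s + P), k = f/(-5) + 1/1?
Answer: -544*sqrt(5) ≈ -1216.4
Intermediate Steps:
k = 4/5 (k = 1/(-5) + 1/1 = 1*(-1/5) + 1*1 = -1/5 + 1 = 4/5 ≈ 0.80000)
a(s, P) = 2*P*s (a(s, P) = (2*s)*(0 + P) = (2*s)*P = 2*P*s)
(34*a(k, -5))*sqrt(5 + 15) = (34*(2*(-5)*(4/5)))*sqrt(5 + 15) = (34*(-8))*sqrt(20) = -544*sqrt(5)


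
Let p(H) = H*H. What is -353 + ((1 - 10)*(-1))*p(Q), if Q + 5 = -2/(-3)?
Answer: -184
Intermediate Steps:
Q = -13/3 (Q = -5 - 2/(-3) = -5 - 2*(-1/3) = -5 + 2/3 = -13/3 ≈ -4.3333)
p(H) = H**2
-353 + ((1 - 10)*(-1))*p(Q) = -353 + ((1 - 10)*(-1))*(-13/3)**2 = -353 - 9*(-1)*(169/9) = -353 + 9*(169/9) = -353 + 169 = -184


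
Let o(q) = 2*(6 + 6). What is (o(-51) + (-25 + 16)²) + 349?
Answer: 454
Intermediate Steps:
o(q) = 24 (o(q) = 2*12 = 24)
(o(-51) + (-25 + 16)²) + 349 = (24 + (-25 + 16)²) + 349 = (24 + (-9)²) + 349 = (24 + 81) + 349 = 105 + 349 = 454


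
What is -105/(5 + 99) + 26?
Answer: 2599/104 ≈ 24.990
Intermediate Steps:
-105/(5 + 99) + 26 = -105/104 + 26 = 2599/104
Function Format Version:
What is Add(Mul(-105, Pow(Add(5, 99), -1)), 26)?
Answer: Rational(2599, 104) ≈ 24.990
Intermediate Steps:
Add(Mul(-105, Pow(Add(5, 99), -1)), 26) = Add(Mul(-105, Pow(104, -1)), 26) = Add(Mul(-105, Rational(1, 104)), 26) = Add(Rational(-105, 104), 26) = Rational(2599, 104)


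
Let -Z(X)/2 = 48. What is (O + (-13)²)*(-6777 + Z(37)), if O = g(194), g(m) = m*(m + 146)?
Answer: -454504617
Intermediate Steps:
Z(X) = -96 (Z(X) = -2*48 = -96)
g(m) = m*(146 + m)
O = 65960 (O = 194*(146 + 194) = 194*340 = 65960)
(O + (-13)²)*(-6777 + Z(37)) = (65960 + (-13)²)*(-6777 - 96) = (65960 + 169)*(-6873) = 66129*(-6873) = -454504617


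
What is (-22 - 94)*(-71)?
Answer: 8236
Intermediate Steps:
(-22 - 94)*(-71) = -116*(-71) = 8236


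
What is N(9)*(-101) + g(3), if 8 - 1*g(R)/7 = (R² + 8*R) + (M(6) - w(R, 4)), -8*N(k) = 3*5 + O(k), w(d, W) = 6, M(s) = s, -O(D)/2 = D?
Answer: -1703/8 ≈ -212.88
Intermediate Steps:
O(D) = -2*D
N(k) = -15/8 + k/4 (N(k) = -(3*5 - 2*k)/8 = -(15 - 2*k)/8 = -15/8 + k/4)
g(R) = 56 - 56*R - 7*R² (g(R) = 56 - 7*((R² + 8*R) + (6 - 1*6)) = 56 - 7*((R² + 8*R) + (6 - 6)) = 56 - 7*((R² + 8*R) + 0) = 56 - 7*(R² + 8*R) = 56 + (-56*R - 7*R²) = 56 - 56*R - 7*R²)
N(9)*(-101) + g(3) = (-15/8 + (¼)*9)*(-101) + (56 - 56*3 - 7*3²) = (-15/8 + 9/4)*(-101) + (56 - 168 - 7*9) = (3/8)*(-101) + (56 - 168 - 63) = -303/8 - 175 = -1703/8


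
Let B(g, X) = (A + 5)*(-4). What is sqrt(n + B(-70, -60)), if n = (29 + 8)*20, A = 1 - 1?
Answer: 12*sqrt(5) ≈ 26.833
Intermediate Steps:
A = 0
n = 740 (n = 37*20 = 740)
B(g, X) = -20 (B(g, X) = (0 + 5)*(-4) = 5*(-4) = -20)
sqrt(n + B(-70, -60)) = sqrt(740 - 20) = sqrt(720) = 12*sqrt(5)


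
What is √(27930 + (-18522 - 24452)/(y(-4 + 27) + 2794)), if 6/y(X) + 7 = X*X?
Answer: 6*√45816730001023/243079 ≈ 167.08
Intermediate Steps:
y(X) = 6/(-7 + X²) (y(X) = 6/(-7 + X*X) = 6/(-7 + X²))
√(27930 + (-18522 - 24452)/(y(-4 + 27) + 2794)) = √(27930 + (-18522 - 24452)/(6/(-7 + (-4 + 27)²) + 2794)) = √(27930 - 42974/(6/(-7 + 23²) + 2794)) = √(27930 - 42974/(6/(-7 + 529) + 2794)) = √(27930 - 42974/(6/522 + 2794)) = √(27930 - 42974/(6*(1/522) + 2794)) = √(27930 - 42974/(1/87 + 2794)) = √(27930 - 42974/243079/87) = √(27930 - 42974*87/243079) = √(27930 - 3738738/243079) = √(6785457732/243079) = 6*√45816730001023/243079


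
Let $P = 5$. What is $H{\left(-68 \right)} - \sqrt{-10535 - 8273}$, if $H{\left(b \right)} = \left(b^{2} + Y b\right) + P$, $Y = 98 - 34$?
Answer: $277 - 2 i \sqrt{4702} \approx 277.0 - 137.14 i$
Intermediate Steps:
$Y = 64$ ($Y = 98 + \left(-52 + 18\right) = 98 - 34 = 64$)
$H{\left(b \right)} = 5 + b^{2} + 64 b$ ($H{\left(b \right)} = \left(b^{2} + 64 b\right) + 5 = 5 + b^{2} + 64 b$)
$H{\left(-68 \right)} - \sqrt{-10535 - 8273} = \left(5 + \left(-68\right)^{2} + 64 \left(-68\right)\right) - \sqrt{-10535 - 8273} = \left(5 + 4624 - 4352\right) - \sqrt{-18808} = 277 - 2 i \sqrt{4702}$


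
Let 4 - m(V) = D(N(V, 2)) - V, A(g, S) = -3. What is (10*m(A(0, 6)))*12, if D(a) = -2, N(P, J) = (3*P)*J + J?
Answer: 360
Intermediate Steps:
N(P, J) = J + 3*J*P (N(P, J) = 3*J*P + J = J + 3*J*P)
m(V) = 6 + V (m(V) = 4 - (-2 - V) = 4 + (2 + V) = 6 + V)
(10*m(A(0, 6)))*12 = (10*(6 - 3))*12 = (10*3)*12 = 30*12 = 360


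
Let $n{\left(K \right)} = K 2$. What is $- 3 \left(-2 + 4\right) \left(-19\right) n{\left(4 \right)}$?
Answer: $912$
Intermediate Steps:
$n{\left(K \right)} = 2 K$
$- 3 \left(-2 + 4\right) \left(-19\right) n{\left(4 \right)} = - 3 \left(-2 + 4\right) \left(-19\right) 2 \cdot 4 = \left(-3\right) 2 \left(-19\right) 8 = \left(-6\right) \left(-19\right) 8 = 114 \cdot 8 = 912$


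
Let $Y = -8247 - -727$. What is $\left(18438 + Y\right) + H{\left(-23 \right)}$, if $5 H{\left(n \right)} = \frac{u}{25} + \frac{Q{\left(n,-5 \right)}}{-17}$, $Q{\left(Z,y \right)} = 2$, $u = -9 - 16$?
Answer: $\frac{928011}{85} \approx 10918.0$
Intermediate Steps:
$u = -25$
$H{\left(n \right)} = - \frac{19}{85}$ ($H{\left(n \right)} = \frac{- \frac{25}{25} + \frac{2}{-17}}{5} = \frac{\left(-25\right) \frac{1}{25} + 2 \left(- \frac{1}{17}\right)}{5} = \frac{-1 - \frac{2}{17}}{5} = \frac{1}{5} \left(- \frac{19}{17}\right) = - \frac{19}{85}$)
$Y = -7520$ ($Y = -8247 + 727 = -7520$)
$\left(18438 + Y\right) + H{\left(-23 \right)} = \left(18438 - 7520\right) - \frac{19}{85} = 10918 - \frac{19}{85} = \frac{928011}{85}$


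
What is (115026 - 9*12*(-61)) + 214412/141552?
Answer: 4303729835/35388 ≈ 1.2162e+5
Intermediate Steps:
(115026 - 9*12*(-61)) + 214412/141552 = (115026 - 108*(-61)) + 214412*(1/141552) = (115026 + 6588) + 53603/35388 = 121614 + 53603/35388 = 4303729835/35388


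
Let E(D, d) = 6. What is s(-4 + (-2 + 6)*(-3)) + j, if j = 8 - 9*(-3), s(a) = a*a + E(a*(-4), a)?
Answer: 297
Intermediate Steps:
s(a) = 6 + a² (s(a) = a*a + 6 = a² + 6 = 6 + a²)
j = 35 (j = 8 + 27 = 35)
s(-4 + (-2 + 6)*(-3)) + j = (6 + (-4 + (-2 + 6)*(-3))²) + 35 = (6 + (-4 + 4*(-3))²) + 35 = (6 + (-4 - 12)²) + 35 = (6 + (-16)²) + 35 = (6 + 256) + 35 = 262 + 35 = 297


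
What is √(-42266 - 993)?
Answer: I*√43259 ≈ 207.99*I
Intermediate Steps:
√(-42266 - 993) = √(-43259) = I*√43259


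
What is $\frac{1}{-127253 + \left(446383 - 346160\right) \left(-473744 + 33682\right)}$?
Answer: $- \frac{1}{44104461079} \approx -2.2673 \cdot 10^{-11}$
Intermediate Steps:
$\frac{1}{-127253 + \left(446383 - 346160\right) \left(-473744 + 33682\right)} = \frac{1}{-127253 + \left(446383 - 346160\right) \left(-440062\right)} = \frac{1}{-127253 + 100223 \left(-440062\right)} = \frac{1}{-127253 - 44104333826} = \frac{1}{-44104461079} = - \frac{1}{44104461079}$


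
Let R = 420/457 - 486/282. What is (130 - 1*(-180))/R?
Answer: -6658490/17277 ≈ -385.40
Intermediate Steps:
R = -17277/21479 (R = 420*(1/457) - 486*1/282 = 420/457 - 81/47 = -17277/21479 ≈ -0.80437)
(130 - 1*(-180))/R = (130 - 1*(-180))/(-17277/21479) = (130 + 180)*(-21479/17277) = 310*(-21479/17277) = -6658490/17277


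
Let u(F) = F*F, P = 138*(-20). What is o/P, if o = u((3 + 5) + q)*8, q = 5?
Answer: -169/345 ≈ -0.48985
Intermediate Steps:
P = -2760
u(F) = F²
o = 1352 (o = ((3 + 5) + 5)²*8 = (8 + 5)²*8 = 13²*8 = 169*8 = 1352)
o/P = 1352/(-2760) = 1352*(-1/2760) = -169/345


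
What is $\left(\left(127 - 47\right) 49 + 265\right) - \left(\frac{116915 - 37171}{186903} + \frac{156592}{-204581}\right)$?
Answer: $\frac{160033972468267}{38236802643} \approx 4185.3$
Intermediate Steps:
$\left(\left(127 - 47\right) 49 + 265\right) - \left(\frac{116915 - 37171}{186903} + \frac{156592}{-204581}\right) = \left(80 \cdot 49 + 265\right) - \left(79744 \cdot \frac{1}{186903} + 156592 \left(- \frac{1}{204581}\right)\right) = \left(3920 + 265\right) - \left(\frac{79744}{186903} - \frac{156592}{204581}\right) = 4185 - - \frac{12953407312}{38236802643} = 4185 + \frac{12953407312}{38236802643} = \frac{160033972468267}{38236802643}$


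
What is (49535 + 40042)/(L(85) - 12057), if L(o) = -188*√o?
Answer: -29189997/3847757 + 455148*√85/3847757 ≈ -6.4957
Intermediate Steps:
(49535 + 40042)/(L(85) - 12057) = (49535 + 40042)/(-188*√85 - 12057) = 89577/(-12057 - 188*√85)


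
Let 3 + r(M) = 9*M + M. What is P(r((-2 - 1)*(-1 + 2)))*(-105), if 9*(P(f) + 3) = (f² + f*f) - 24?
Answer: -24815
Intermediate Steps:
r(M) = -3 + 10*M (r(M) = -3 + (9*M + M) = -3 + 10*M)
P(f) = -17/3 + 2*f²/9 (P(f) = -3 + ((f² + f*f) - 24)/9 = -3 + ((f² + f²) - 24)/9 = -3 + (2*f² - 24)/9 = -3 + (-24 + 2*f²)/9 = -3 + (-8/3 + 2*f²/9) = -17/3 + 2*f²/9)
P(r((-2 - 1)*(-1 + 2)))*(-105) = (-17/3 + 2*(-3 + 10*((-2 - 1)*(-1 + 2)))²/9)*(-105) = (-17/3 + 2*(-3 + 10*(-3*1))²/9)*(-105) = (-17/3 + 2*(-3 + 10*(-3))²/9)*(-105) = (-17/3 + 2*(-3 - 30)²/9)*(-105) = (-17/3 + (2/9)*(-33)²)*(-105) = (-17/3 + (2/9)*1089)*(-105) = (-17/3 + 242)*(-105) = (709/3)*(-105) = -24815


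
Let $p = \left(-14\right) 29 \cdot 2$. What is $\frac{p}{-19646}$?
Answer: $\frac{406}{9823} \approx 0.041332$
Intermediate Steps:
$p = -812$ ($p = \left(-406\right) 2 = -812$)
$\frac{p}{-19646} = - \frac{812}{-19646} = \left(-812\right) \left(- \frac{1}{19646}\right) = \frac{406}{9823}$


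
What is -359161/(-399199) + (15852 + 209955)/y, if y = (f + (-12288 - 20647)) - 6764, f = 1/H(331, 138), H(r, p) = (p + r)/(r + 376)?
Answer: -5084237210879/1061762354668 ≈ -4.7885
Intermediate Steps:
H(r, p) = (p + r)/(376 + r)
f = 101/67 (f = 1/((138 + 331)/(376 + 331)) = 1/(469/707) = 1/((1/707)*469) = 1/(67/101) = 101/67 ≈ 1.5075)
y = -2659732/67 (y = (101/67 + (-12288 - 20647)) - 6764 = (101/67 - 32935) - 6764 = -2206544/67 - 6764 = -2659732/67 ≈ -39698.)
-359161/(-399199) + (15852 + 209955)/y = -359161/(-399199) + (15852 + 209955)/(-2659732/67) = -359161*(-1/399199) + 225807*(-67/2659732) = 359161/399199 - 15129069/2659732 = -5084237210879/1061762354668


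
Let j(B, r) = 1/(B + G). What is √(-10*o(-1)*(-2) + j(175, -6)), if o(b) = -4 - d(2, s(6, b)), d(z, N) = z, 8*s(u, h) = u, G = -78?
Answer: I*√1128983/97 ≈ 10.954*I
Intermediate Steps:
s(u, h) = u/8
o(b) = -6 (o(b) = -4 - 1*2 = -4 - 2 = -6)
j(B, r) = 1/(-78 + B) (j(B, r) = 1/(B - 78) = 1/(-78 + B))
√(-10*o(-1)*(-2) + j(175, -6)) = √(-10*(-6)*(-2) + 1/(-78 + 175)) = √(60*(-2) + 1/97) = √(-120 + 1/97) = √(-11639/97) = I*√1128983/97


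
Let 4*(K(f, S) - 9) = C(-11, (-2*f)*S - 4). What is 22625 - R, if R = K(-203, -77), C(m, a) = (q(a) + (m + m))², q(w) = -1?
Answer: 89935/4 ≈ 22484.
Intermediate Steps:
C(m, a) = (-1 + 2*m)² (C(m, a) = (-1 + (m + m))² = (-1 + 2*m)²)
K(f, S) = 565/4 (K(f, S) = 9 + (-1 + 2*(-11))²/4 = 9 + (-1 - 22)²/4 = 9 + (¼)*(-23)² = 9 + (¼)*529 = 9 + 529/4 = 565/4)
R = 565/4 ≈ 141.25
22625 - R = 22625 - 1*565/4 = 22625 - 565/4 = 89935/4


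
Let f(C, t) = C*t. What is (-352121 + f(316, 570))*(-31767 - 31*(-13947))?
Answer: -68901880590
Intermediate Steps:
(-352121 + f(316, 570))*(-31767 - 31*(-13947)) = (-352121 + 316*570)*(-31767 - 31*(-13947)) = (-352121 + 180120)*(-31767 + 432357) = -172001*400590 = -68901880590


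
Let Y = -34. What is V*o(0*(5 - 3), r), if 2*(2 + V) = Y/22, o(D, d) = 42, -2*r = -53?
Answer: -1281/11 ≈ -116.45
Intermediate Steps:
r = 53/2 (r = -½*(-53) = 53/2 ≈ 26.500)
V = -61/22 (V = -2 + (-34/22)/2 = -2 + (-34*1/22)/2 = -2 + (½)*(-17/11) = -2 - 17/22 = -61/22 ≈ -2.7727)
V*o(0*(5 - 3), r) = -61/22*42 = -1281/11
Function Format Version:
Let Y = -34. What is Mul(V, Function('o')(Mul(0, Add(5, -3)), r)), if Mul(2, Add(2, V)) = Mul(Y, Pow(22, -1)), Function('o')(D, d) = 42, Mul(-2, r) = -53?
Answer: Rational(-1281, 11) ≈ -116.45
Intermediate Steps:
r = Rational(53, 2) (r = Mul(Rational(-1, 2), -53) = Rational(53, 2) ≈ 26.500)
V = Rational(-61, 22) (V = Add(-2, Mul(Rational(1, 2), Mul(-34, Pow(22, -1)))) = Add(-2, Mul(Rational(1, 2), Mul(-34, Rational(1, 22)))) = Add(-2, Mul(Rational(1, 2), Rational(-17, 11))) = Add(-2, Rational(-17, 22)) = Rational(-61, 22) ≈ -2.7727)
Mul(V, Function('o')(Mul(0, Add(5, -3)), r)) = Mul(Rational(-61, 22), 42) = Rational(-1281, 11)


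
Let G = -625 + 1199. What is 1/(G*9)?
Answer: 1/5166 ≈ 0.00019357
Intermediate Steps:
G = 574
1/(G*9) = 1/(574*9) = 1/5166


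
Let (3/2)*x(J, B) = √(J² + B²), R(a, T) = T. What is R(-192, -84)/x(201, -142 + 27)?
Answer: -63*√53626/26813 ≈ -0.54411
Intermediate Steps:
x(J, B) = 2*√(B² + J²)/3 (x(J, B) = 2*√(J² + B²)/3 = 2*√(B² + J²)/3)
R(-192, -84)/x(201, -142 + 27) = -84*3/(2*√((-142 + 27)² + 201²)) = -84*3/(2*√((-115)² + 40401)) = -84*3/(2*√(13225 + 40401)) = -84*3*√53626/107252 = -63*√53626/26813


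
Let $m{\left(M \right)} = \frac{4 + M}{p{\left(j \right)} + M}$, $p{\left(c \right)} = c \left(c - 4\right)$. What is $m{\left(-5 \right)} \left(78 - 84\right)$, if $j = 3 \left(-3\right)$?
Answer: $\frac{3}{56} \approx 0.053571$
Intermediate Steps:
$j = -9$
$p{\left(c \right)} = c \left(-4 + c\right)$
$m{\left(M \right)} = \frac{4 + M}{117 + M}$ ($m{\left(M \right)} = \frac{4 + M}{- 9 \left(-4 - 9\right) + M} = \frac{4 + M}{\left(-9\right) \left(-13\right) + M} = \frac{4 + M}{117 + M}$)
$m{\left(-5 \right)} \left(78 - 84\right) = \frac{4 - 5}{117 - 5} \left(78 - 84\right) = \frac{1}{112} \left(-1\right) \left(-6\right) = \left(- \frac{1}{112}\right) \left(-6\right) = \frac{3}{56}$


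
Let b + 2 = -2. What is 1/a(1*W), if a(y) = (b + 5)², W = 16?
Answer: 1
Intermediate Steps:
b = -4 (b = -2 - 2 = -4)
a(y) = 1 (a(y) = (-4 + 5)² = 1² = 1)
1/a(1*W) = 1/1 = 1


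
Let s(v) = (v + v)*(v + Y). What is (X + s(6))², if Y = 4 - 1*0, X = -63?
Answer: 3249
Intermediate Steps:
Y = 4 (Y = 4 + 0 = 4)
s(v) = 2*v*(4 + v) (s(v) = (v + v)*(v + 4) = (2*v)*(4 + v) = 2*v*(4 + v))
(X + s(6))² = (-63 + 2*6*(4 + 6))² = (-63 + 2*6*10)² = (-63 + 120)² = 57² = 3249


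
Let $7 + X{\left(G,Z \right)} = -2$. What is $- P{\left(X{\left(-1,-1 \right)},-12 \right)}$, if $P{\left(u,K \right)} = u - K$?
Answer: $-3$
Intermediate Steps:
$X{\left(G,Z \right)} = -9$ ($X{\left(G,Z \right)} = -7 - 2 = -9$)
$- P{\left(X{\left(-1,-1 \right)},-12 \right)} = - (-9 - -12) = - (-9 + 12) = \left(-1\right) 3 = -3$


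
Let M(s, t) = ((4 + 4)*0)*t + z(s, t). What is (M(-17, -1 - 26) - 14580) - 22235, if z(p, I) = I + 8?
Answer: -36834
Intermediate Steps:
z(p, I) = 8 + I
M(s, t) = 8 + t (M(s, t) = ((4 + 4)*0)*t + (8 + t) = (8*0)*t + (8 + t) = 0*t + (8 + t) = 0 + (8 + t) = 8 + t)
(M(-17, -1 - 26) - 14580) - 22235 = ((8 + (-1 - 26)) - 14580) - 22235 = ((8 - 27) - 14580) - 22235 = (-19 - 14580) - 22235 = -14599 - 22235 = -36834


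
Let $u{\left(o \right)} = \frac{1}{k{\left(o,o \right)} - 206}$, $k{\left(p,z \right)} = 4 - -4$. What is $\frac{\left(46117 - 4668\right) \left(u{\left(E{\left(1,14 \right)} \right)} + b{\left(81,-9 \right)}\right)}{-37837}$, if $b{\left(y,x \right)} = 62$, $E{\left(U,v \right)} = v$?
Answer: $- \frac{508786475}{7491726} \approx -67.913$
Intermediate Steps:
$k{\left(p,z \right)} = 8$ ($k{\left(p,z \right)} = 4 + 4 = 8$)
$u{\left(o \right)} = - \frac{1}{198}$ ($u{\left(o \right)} = \frac{1}{8 - 206} = \frac{1}{-198} = - \frac{1}{198}$)
$\frac{\left(46117 - 4668\right) \left(u{\left(E{\left(1,14 \right)} \right)} + b{\left(81,-9 \right)}\right)}{-37837} = \frac{\left(46117 - 4668\right) \left(- \frac{1}{198} + 62\right)}{-37837} = 41449 \cdot \frac{12275}{198} \left(- \frac{1}{37837}\right) = \frac{508786475}{198} \left(- \frac{1}{37837}\right) = - \frac{508786475}{7491726}$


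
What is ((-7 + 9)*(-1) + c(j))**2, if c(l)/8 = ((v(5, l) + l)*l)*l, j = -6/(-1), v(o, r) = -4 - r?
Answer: 1331716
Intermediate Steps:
j = 6 (j = -6*(-1) = 6)
c(l) = -32*l**2 (c(l) = 8*((((-4 - l) + l)*l)*l) = 8*((-4*l)*l) = 8*(-4*l**2) = -32*l**2)
((-7 + 9)*(-1) + c(j))**2 = ((-7 + 9)*(-1) - 32*6**2)**2 = (2*(-1) - 32*36)**2 = (-2 - 1152)**2 = (-1154)**2 = 1331716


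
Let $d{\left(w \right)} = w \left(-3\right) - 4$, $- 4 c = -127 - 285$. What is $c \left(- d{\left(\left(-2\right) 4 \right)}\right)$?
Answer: $-2060$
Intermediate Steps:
$c = 103$ ($c = - \frac{-127 - 285}{4} = \left(- \frac{1}{4}\right) \left(-412\right) = 103$)
$d{\left(w \right)} = -4 - 3 w$ ($d{\left(w \right)} = - 3 w - 4 = -4 - 3 w$)
$c \left(- d{\left(\left(-2\right) 4 \right)}\right) = 103 \left(- (-4 - 3 \left(\left(-2\right) 4\right))\right) = 103 \left(- (-4 - -24)\right) = 103 \left(- (-4 + 24)\right) = 103 \left(\left(-1\right) 20\right) = 103 \left(-20\right) = -2060$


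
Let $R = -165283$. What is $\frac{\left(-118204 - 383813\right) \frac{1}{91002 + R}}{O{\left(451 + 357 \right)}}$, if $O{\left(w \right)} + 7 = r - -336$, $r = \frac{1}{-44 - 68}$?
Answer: $\frac{56225904}{2737032007} \approx 0.020543$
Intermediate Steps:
$r = - \frac{1}{112}$ ($r = \frac{1}{-112} = - \frac{1}{112} \approx -0.0089286$)
$O{\left(w \right)} = \frac{36847}{112}$ ($O{\left(w \right)} = -7 - - \frac{37631}{112} = -7 + \left(- \frac{1}{112} + 336\right) = -7 + \frac{37631}{112} = \frac{36847}{112}$)
$\frac{\left(-118204 - 383813\right) \frac{1}{91002 + R}}{O{\left(451 + 357 \right)}} = \frac{\left(-118204 - 383813\right) \frac{1}{91002 - 165283}}{\frac{36847}{112}} = - \frac{502017}{-74281} \cdot \frac{112}{36847} = \left(-502017\right) \left(- \frac{1}{74281}\right) \frac{112}{36847} = \frac{502017}{74281} \cdot \frac{112}{36847} = \frac{56225904}{2737032007}$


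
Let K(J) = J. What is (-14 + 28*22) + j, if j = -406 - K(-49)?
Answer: 245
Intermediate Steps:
j = -357 (j = -406 - 1*(-49) = -406 + 49 = -357)
(-14 + 28*22) + j = (-14 + 28*22) - 357 = (-14 + 616) - 357 = 602 - 357 = 245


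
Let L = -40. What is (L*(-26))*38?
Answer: 39520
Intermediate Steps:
(L*(-26))*38 = -40*(-26)*38 = 1040*38 = 39520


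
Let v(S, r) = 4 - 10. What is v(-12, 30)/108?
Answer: -1/18 ≈ -0.055556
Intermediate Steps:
v(S, r) = -6
v(-12, 30)/108 = -6/108 = -6*1/108 = -1/18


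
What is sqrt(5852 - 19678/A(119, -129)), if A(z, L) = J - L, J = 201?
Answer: sqrt(157697265)/165 ≈ 76.108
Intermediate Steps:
A(z, L) = 201 - L
sqrt(5852 - 19678/A(119, -129)) = sqrt(5852 - 19678/(201 - 1*(-129))) = sqrt(5852 - 19678/(201 + 129)) = sqrt(5852 - 19678/330) = sqrt(5852 - 19678*1/330) = sqrt(5852 - 9839/165) = sqrt(955741/165) = sqrt(157697265)/165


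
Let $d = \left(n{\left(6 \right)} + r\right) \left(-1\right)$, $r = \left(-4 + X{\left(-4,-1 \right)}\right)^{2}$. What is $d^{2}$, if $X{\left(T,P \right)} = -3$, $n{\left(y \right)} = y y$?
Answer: $7225$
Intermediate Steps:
$n{\left(y \right)} = y^{2}$
$r = 49$ ($r = \left(-4 - 3\right)^{2} = \left(-7\right)^{2} = 49$)
$d = -85$ ($d = \left(6^{2} + 49\right) \left(-1\right) = \left(36 + 49\right) \left(-1\right) = 85 \left(-1\right) = -85$)
$d^{2} = \left(-85\right)^{2} = 7225$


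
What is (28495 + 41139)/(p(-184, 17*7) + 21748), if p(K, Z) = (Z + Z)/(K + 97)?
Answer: 3029079/945919 ≈ 3.2023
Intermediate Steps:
p(K, Z) = 2*Z/(97 + K) (p(K, Z) = (2*Z)/(97 + K) = 2*Z/(97 + K))
(28495 + 41139)/(p(-184, 17*7) + 21748) = (28495 + 41139)/(2*(17*7)/(97 - 184) + 21748) = 69634/(2*119/(-87) + 21748) = 69634/(2*119*(-1/87) + 21748) = 69634/(-238/87 + 21748) = 69634/(1891838/87) = 69634*(87/1891838) = 3029079/945919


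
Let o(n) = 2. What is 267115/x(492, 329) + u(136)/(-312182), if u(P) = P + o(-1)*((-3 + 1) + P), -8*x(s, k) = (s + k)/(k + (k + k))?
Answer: -329217778149482/128150711 ≈ -2.5690e+6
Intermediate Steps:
x(s, k) = -(k + s)/(24*k) (x(s, k) = -(s + k)/(8*(k + (k + k))) = -(k + s)/(8*(k + 2*k)) = -(k + s)/(8*(3*k)) = -(k + s)*1/(3*k)/8 = -(k + s)/(24*k))
u(P) = -4 + 3*P (u(P) = P + 2*((-3 + 1) + P) = P + 2*(-2 + P) = P + (-4 + 2*P) = -4 + 3*P)
267115/x(492, 329) + u(136)/(-312182) = 267115/(((1/24)*(-1*329 - 1*492)/329)) + (-4 + 3*136)/(-312182) = 267115/(((1/24)*(1/329)*(-329 - 492))) + (-4 + 408)*(-1/312182) = 267115/(((1/24)*(1/329)*(-821))) + 404*(-1/312182) = 267115/(-821/7896) - 202/156091 = 267115*(-7896/821) - 202/156091 = -2109140040/821 - 202/156091 = -329217778149482/128150711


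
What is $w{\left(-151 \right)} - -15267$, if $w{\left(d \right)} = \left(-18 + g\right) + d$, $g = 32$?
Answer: $15130$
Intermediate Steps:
$w{\left(d \right)} = 14 + d$ ($w{\left(d \right)} = \left(-18 + 32\right) + d = 14 + d$)
$w{\left(-151 \right)} - -15267 = \left(14 - 151\right) - -15267 = -137 + 15267 = 15130$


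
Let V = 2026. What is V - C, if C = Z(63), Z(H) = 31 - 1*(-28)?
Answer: 1967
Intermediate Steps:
Z(H) = 59 (Z(H) = 31 + 28 = 59)
C = 59
V - C = 2026 - 1*59 = 2026 - 59 = 1967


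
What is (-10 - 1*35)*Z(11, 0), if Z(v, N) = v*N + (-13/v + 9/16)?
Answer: 4905/176 ≈ 27.869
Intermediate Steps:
Z(v, N) = 9/16 - 13/v + N*v (Z(v, N) = N*v + (-13/v + 9*(1/16)) = N*v + (-13/v + 9/16) = N*v + (9/16 - 13/v) = 9/16 - 13/v + N*v)
(-10 - 1*35)*Z(11, 0) = (-10 - 1*35)*(9/16 - 13/11 + 0*11) = (-10 - 35)*(9/16 - 13*1/11 + 0) = -45*(9/16 - 13/11 + 0) = -45*(-109/176) = 4905/176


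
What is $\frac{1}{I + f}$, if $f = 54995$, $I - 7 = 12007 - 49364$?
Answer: $\frac{1}{17645} \approx 5.6673 \cdot 10^{-5}$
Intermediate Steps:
$I = -37350$ ($I = 7 + \left(12007 - 49364\right) = 7 - 37357 = -37350$)
$\frac{1}{I + f} = \frac{1}{-37350 + 54995} = \frac{1}{17645}$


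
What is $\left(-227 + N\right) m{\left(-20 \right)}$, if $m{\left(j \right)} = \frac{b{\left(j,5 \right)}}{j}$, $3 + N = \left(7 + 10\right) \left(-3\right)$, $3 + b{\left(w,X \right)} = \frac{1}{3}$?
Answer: $- \frac{562}{15} \approx -37.467$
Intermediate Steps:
$b{\left(w,X \right)} = - \frac{8}{3}$ ($b{\left(w,X \right)} = -3 + \frac{1}{3} = - \frac{8}{3}$)
$N = -54$ ($N = -3 + \left(7 + 10\right) \left(-3\right) = -3 + 17 \left(-3\right) = -3 - 51 = -54$)
$m{\left(j \right)} = - \frac{8}{3 j}$
$\left(-227 + N\right) m{\left(-20 \right)} = \left(-227 - 54\right) \left(- \frac{8}{3 \left(-20\right)}\right) = - 281 \left(\left(- \frac{8}{3}\right) \left(- \frac{1}{20}\right)\right) = \left(-281\right) \frac{2}{15} = - \frac{562}{15}$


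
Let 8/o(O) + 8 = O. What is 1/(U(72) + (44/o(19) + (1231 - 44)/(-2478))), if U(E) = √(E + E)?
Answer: 1239/89234 ≈ 0.013885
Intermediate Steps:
U(E) = √2*√E (U(E) = √(2*E) = √2*√E)
o(O) = 8/(-8 + O)
1/(U(72) + (44/o(19) + (1231 - 44)/(-2478))) = 1/(√2*√72 + (44/((8/(-8 + 19))) + (1231 - 44)/(-2478))) = 1/(√2*(6*√2) + (44/((8/11)) + 1187*(-1/2478))) = 1/(12 + (44/((8*(1/11))) - 1187/2478)) = 1/(12 + (44/(8/11) - 1187/2478)) = 1/(12 + (44*(11/8) - 1187/2478)) = 1/(12 + (121/2 - 1187/2478)) = 1/(12 + 74366/1239) = 1/(89234/1239) = 1239/89234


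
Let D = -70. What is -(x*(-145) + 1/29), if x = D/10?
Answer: -29436/29 ≈ -1015.0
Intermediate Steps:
x = -7 (x = -70/10 = -70*⅒ = -7)
-(x*(-145) + 1/29) = -(-7*(-145) + 1/29) = -(1015 + 1/29) = -1*29436/29 = -29436/29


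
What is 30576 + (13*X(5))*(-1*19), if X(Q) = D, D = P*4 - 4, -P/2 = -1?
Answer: 29588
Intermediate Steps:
P = 2 (P = -2*(-1) = 2)
D = 4 (D = 2*4 - 4 = 8 - 4 = 4)
X(Q) = 4
30576 + (13*X(5))*(-1*19) = 30576 + (13*4)*(-1*19) = 30576 + 52*(-19) = 30576 - 988 = 29588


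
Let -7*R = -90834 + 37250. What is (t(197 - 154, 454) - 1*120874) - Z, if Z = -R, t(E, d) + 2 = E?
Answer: -792247/7 ≈ -1.1318e+5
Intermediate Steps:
t(E, d) = -2 + E
R = 53584/7 (R = -(-90834 + 37250)/7 = -1/7*(-53584) = 53584/7 ≈ 7654.9)
Z = -53584/7 (Z = -1*53584/7 = -53584/7 ≈ -7654.9)
(t(197 - 154, 454) - 1*120874) - Z = ((-2 + (197 - 154)) - 1*120874) - 1*(-53584/7) = ((-2 + 43) - 120874) + 53584/7 = (41 - 120874) + 53584/7 = -120833 + 53584/7 = -792247/7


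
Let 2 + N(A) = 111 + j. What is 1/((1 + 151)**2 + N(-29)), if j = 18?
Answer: 1/23231 ≈ 4.3046e-5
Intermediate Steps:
N(A) = 127 (N(A) = -2 + (111 + 18) = -2 + 129 = 127)
1/((1 + 151)**2 + N(-29)) = 1/((1 + 151)**2 + 127) = 1/(152**2 + 127) = 1/(23104 + 127) = 1/23231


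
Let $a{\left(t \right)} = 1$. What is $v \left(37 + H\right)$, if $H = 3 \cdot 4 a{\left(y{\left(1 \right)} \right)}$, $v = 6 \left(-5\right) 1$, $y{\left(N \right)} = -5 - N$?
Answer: $-1470$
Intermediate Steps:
$v = -30$ ($v = \left(-30\right) 1 = -30$)
$H = 12$ ($H = 3 \cdot 4 \cdot 1 = 12 \cdot 1 = 12$)
$v \left(37 + H\right) = - 30 \left(37 + 12\right) = \left(-30\right) 49 = -1470$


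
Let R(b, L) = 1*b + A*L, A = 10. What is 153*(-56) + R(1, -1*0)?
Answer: -8567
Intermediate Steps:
R(b, L) = b + 10*L (R(b, L) = 1*b + 10*L = b + 10*L)
153*(-56) + R(1, -1*0) = 153*(-56) + (1 + 10*(-1*0)) = -8568 + (1 + 10*0) = -8568 + (1 + 0) = -8568 + 1 = -8567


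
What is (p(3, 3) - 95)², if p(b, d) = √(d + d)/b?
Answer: (285 - √6)²/9 ≈ 8870.5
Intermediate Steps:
p(b, d) = √2*√d/b (p(b, d) = √(2*d)/b = (√2*√d)/b = √2*√d/b)
(p(3, 3) - 95)² = (√2*√3/3 - 95)² = (√2*(⅓)*√3 - 95)² = (√6/3 - 95)² = (-95 + √6/3)²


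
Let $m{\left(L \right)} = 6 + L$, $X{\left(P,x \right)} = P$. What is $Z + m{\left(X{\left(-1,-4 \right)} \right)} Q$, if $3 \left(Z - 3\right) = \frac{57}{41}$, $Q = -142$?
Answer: $- \frac{28968}{41} \approx -706.54$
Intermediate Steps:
$Z = \frac{142}{41}$ ($Z = 3 + \frac{57 \cdot \frac{1}{41}}{3} = 3 + \frac{1}{3} \cdot \frac{57}{41} = 3 + \frac{19}{41} = \frac{142}{41} \approx 3.4634$)
$Z + m{\left(X{\left(-1,-4 \right)} \right)} Q = \frac{142}{41} + \left(6 - 1\right) \left(-142\right) = \frac{142}{41} + 5 \left(-142\right) = \frac{142}{41} - 710 = - \frac{28968}{41}$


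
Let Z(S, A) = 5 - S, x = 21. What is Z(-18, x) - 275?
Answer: -252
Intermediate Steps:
Z(-18, x) - 275 = (5 - 1*(-18)) - 275 = (5 + 18) - 275 = 23 - 275 = -252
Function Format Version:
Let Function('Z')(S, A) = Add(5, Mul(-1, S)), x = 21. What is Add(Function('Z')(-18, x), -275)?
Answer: -252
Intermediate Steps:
Add(Function('Z')(-18, x), -275) = Add(Add(5, Mul(-1, -18)), -275) = Add(Add(5, 18), -275) = Add(23, -275) = -252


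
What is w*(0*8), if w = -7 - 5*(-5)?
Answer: 0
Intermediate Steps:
w = 18 (w = -7 + 25 = 18)
w*(0*8) = 18*(0*8) = 18*0 = 0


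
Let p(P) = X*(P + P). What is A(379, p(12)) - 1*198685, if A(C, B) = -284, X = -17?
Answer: -198969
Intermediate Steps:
p(P) = -34*P (p(P) = -17*(P + P) = -34*P)
A(379, p(12)) - 1*198685 = -284 - 1*198685 = -284 - 198685 = -198969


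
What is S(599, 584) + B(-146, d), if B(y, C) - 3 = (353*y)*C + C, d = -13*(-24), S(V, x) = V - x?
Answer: -16079526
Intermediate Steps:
d = 312
B(y, C) = 3 + C + 353*C*y (B(y, C) = 3 + ((353*y)*C + C) = 3 + (353*C*y + C) = 3 + (C + 353*C*y) = 3 + C + 353*C*y)
S(599, 584) + B(-146, d) = (599 - 1*584) + (3 + 312 + 353*312*(-146)) = (599 - 584) + (3 + 312 - 16079856) = 15 - 16079541 = -16079526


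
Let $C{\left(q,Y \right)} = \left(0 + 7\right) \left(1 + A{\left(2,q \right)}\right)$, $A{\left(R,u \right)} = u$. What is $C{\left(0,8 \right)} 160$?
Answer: $1120$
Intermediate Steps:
$C{\left(q,Y \right)} = 7 + 7 q$ ($C{\left(q,Y \right)} = \left(0 + 7\right) \left(1 + q\right) = 7 \left(1 + q\right) = 7 + 7 q$)
$C{\left(0,8 \right)} 160 = \left(7 + 7 \cdot 0\right) 160 = \left(7 + 0\right) 160 = 7 \cdot 160 = 1120$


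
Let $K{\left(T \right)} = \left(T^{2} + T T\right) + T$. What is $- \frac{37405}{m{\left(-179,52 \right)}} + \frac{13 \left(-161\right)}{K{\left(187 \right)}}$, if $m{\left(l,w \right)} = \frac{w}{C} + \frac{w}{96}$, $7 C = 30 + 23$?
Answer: $- \frac{133460332861}{26437125} \approx -5048.2$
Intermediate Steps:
$C = \frac{53}{7}$ ($C = \frac{30 + 23}{7} = \frac{1}{7} \cdot 53 = \frac{53}{7} \approx 7.5714$)
$m{\left(l,w \right)} = \frac{725 w}{5088}$ ($m{\left(l,w \right)} = \frac{w}{\frac{53}{7}} + \frac{w}{96} = w \frac{7}{53} + w \frac{1}{96} = \frac{7 w}{53} + \frac{w}{96} = \frac{725 w}{5088}$)
$K{\left(T \right)} = T + 2 T^{2}$ ($K{\left(T \right)} = \left(T^{2} + T^{2}\right) + T = 2 T^{2} + T = T + 2 T^{2}$)
$- \frac{37405}{m{\left(-179,52 \right)}} + \frac{13 \left(-161\right)}{K{\left(187 \right)}} = - \frac{37405}{\frac{725}{5088} \cdot 52} + \frac{13 \left(-161\right)}{187 \left(1 + 2 \cdot 187\right)} = - \frac{37405}{\frac{9425}{1272}} - \frac{2093}{187 \left(1 + 374\right)} = \left(-37405\right) \frac{1272}{9425} - \frac{2093}{187 \cdot 375} = - \frac{9515832}{1885} - \frac{2093}{70125} = - \frac{133460332861}{26437125}$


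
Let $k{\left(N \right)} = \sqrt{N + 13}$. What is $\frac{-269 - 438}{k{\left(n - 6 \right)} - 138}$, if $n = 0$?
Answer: $\frac{97566}{19037} + \frac{707 \sqrt{7}}{19037} \approx 5.2233$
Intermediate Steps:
$k{\left(N \right)} = \sqrt{13 + N}$
$\frac{-269 - 438}{k{\left(n - 6 \right)} - 138} = \frac{-269 - 438}{\sqrt{13 + \left(0 - 6\right)} - 138} = - \frac{707}{\sqrt{13 + \left(0 - 6\right)} - 138} = - \frac{707}{\sqrt{13 - 6} - 138} = - \frac{707}{\sqrt{7} - 138} = - \frac{707}{-138 + \sqrt{7}}$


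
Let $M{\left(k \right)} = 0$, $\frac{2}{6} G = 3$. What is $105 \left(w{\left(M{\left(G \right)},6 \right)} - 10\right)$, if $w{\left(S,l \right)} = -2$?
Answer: $-1260$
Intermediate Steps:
$G = 9$ ($G = 3 \cdot 3 = 9$)
$105 \left(w{\left(M{\left(G \right)},6 \right)} - 10\right) = 105 \left(-2 - 10\right) = 105 \left(-12\right) = -1260$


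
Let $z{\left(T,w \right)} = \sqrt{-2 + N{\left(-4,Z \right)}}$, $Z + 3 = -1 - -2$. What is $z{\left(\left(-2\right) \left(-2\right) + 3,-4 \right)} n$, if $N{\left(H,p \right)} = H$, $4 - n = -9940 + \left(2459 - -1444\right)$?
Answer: $6041 i \sqrt{6} \approx 14797.0 i$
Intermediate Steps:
$Z = -2$ ($Z = -3 - -1 = -3 + \left(-1 + 2\right) = -3 + 1 = -2$)
$n = 6041$ ($n = 4 - \left(-9940 + \left(2459 - -1444\right)\right) = 4 - \left(-9940 + \left(2459 + 1444\right)\right) = 4 - \left(-9940 + 3903\right) = 4 - -6037 = 4 + 6037 = 6041$)
$z{\left(T,w \right)} = i \sqrt{6}$ ($z{\left(T,w \right)} = \sqrt{-2 - 4} = \sqrt{-6} = i \sqrt{6}$)
$z{\left(\left(-2\right) \left(-2\right) + 3,-4 \right)} n = i \sqrt{6} \cdot 6041 = 6041 i \sqrt{6}$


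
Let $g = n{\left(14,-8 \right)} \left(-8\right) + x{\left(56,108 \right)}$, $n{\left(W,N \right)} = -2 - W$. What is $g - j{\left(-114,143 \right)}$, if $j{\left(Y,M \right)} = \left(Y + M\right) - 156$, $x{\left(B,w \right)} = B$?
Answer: $311$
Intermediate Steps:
$j{\left(Y,M \right)} = -156 + M + Y$ ($j{\left(Y,M \right)} = \left(M + Y\right) - 156 = -156 + M + Y$)
$g = 184$ ($g = \left(-2 - 14\right) \left(-8\right) + 56 = \left(-16\right) \left(-8\right) + 56 = 128 + 56 = 184$)
$g - j{\left(-114,143 \right)} = 184 - \left(-156 + 143 - 114\right) = 184 - -127 = 184 + 127 = 311$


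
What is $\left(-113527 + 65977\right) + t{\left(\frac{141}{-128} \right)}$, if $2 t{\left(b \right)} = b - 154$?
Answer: $- \frac{12192653}{256} \approx -47628.0$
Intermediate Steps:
$t{\left(b \right)} = -77 + \frac{b}{2}$ ($t{\left(b \right)} = \frac{b - 154}{2} = \frac{-154 + b}{2} = -77 + \frac{b}{2}$)
$\left(-113527 + 65977\right) + t{\left(\frac{141}{-128} \right)} = \left(-113527 + 65977\right) - \left(77 - \frac{141 \frac{1}{-128}}{2}\right) = -47550 - \left(77 - \frac{141 \left(- \frac{1}{128}\right)}{2}\right) = -47550 + \left(-77 + \frac{1}{2} \left(- \frac{141}{128}\right)\right) = -47550 - \frac{19853}{256} = - \frac{12192653}{256}$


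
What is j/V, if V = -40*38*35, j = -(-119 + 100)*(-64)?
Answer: 4/175 ≈ 0.022857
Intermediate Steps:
j = -1216 (j = -(-19)*(-64) = -1*1216 = -1216)
V = -53200 (V = -1520*35 = -53200)
j/V = -1216/(-53200) = -1216*(-1/53200) = 4/175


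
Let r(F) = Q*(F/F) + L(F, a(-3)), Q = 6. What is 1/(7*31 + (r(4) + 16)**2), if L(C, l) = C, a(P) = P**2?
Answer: 1/893 ≈ 0.0011198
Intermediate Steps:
r(F) = 6 + F (r(F) = 6*(F/F) + F = 6*1 + F = 6 + F)
1/(7*31 + (r(4) + 16)**2) = 1/(7*31 + ((6 + 4) + 16)**2) = 1/(217 + (10 + 16)**2) = 1/(217 + 26**2) = 1/(217 + 676) = 1/893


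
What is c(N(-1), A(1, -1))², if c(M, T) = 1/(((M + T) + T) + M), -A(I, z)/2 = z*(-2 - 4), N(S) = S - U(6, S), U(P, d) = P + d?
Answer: 1/1296 ≈ 0.00077160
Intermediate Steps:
N(S) = -6 (N(S) = S - (6 + S) = S + (-6 - S) = -6)
A(I, z) = 12*z (A(I, z) = -2*z*(-2 - 4) = -2*z*(-6) = -(-12)*z = 12*z)
c(M, T) = 1/(2*M + 2*T) (c(M, T) = 1/((M + 2*T) + M) = 1/(2*M + 2*T))
c(N(-1), A(1, -1))² = (1/(2*(-6 + 12*(-1))))² = (1/(2*(-6 - 12)))² = ((½)/(-18))² = ((½)*(-1/18))² = (-1/36)² = 1/1296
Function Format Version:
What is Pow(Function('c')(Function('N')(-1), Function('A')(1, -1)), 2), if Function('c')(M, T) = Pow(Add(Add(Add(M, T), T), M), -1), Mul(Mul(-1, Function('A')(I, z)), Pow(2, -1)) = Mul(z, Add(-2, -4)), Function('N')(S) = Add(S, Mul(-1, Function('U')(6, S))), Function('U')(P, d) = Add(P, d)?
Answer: Rational(1, 1296) ≈ 0.00077160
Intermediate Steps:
Function('N')(S) = -6 (Function('N')(S) = Add(S, Mul(-1, Add(6, S))) = Add(S, Add(-6, Mul(-1, S))) = -6)
Function('A')(I, z) = Mul(12, z) (Function('A')(I, z) = Mul(-2, Mul(z, Add(-2, -4))) = Mul(-2, Mul(z, -6)) = Mul(-2, Mul(-6, z)) = Mul(12, z))
Function('c')(M, T) = Pow(Add(Mul(2, M), Mul(2, T)), -1) (Function('c')(M, T) = Pow(Add(Add(M, Mul(2, T)), M), -1) = Pow(Add(Mul(2, M), Mul(2, T)), -1))
Pow(Function('c')(Function('N')(-1), Function('A')(1, -1)), 2) = Pow(Mul(Rational(1, 2), Pow(Add(-6, Mul(12, -1)), -1)), 2) = Pow(Mul(Rational(1, 2), Pow(Add(-6, -12), -1)), 2) = Pow(Mul(Rational(1, 2), Pow(-18, -1)), 2) = Pow(Mul(Rational(1, 2), Rational(-1, 18)), 2) = Pow(Rational(-1, 36), 2) = Rational(1, 1296)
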